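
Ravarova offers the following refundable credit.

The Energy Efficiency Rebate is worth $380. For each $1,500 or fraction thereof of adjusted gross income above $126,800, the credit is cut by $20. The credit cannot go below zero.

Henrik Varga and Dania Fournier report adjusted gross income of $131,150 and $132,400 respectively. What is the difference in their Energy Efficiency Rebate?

$20

Henrik ($131,150): Energy Efficiency Rebate: income exceeds $126,800 by $4,350, which is 3 full-or-partial $1,500 increments; reduction = 3 × $20 = $60, leaving $320.
Dania ($132,400): Energy Efficiency Rebate: income exceeds $126,800 by $5,600, which is 4 full-or-partial $1,500 increments; reduction = 4 × $20 = $80, leaving $300.
Difference: |$320 − $300| = $20.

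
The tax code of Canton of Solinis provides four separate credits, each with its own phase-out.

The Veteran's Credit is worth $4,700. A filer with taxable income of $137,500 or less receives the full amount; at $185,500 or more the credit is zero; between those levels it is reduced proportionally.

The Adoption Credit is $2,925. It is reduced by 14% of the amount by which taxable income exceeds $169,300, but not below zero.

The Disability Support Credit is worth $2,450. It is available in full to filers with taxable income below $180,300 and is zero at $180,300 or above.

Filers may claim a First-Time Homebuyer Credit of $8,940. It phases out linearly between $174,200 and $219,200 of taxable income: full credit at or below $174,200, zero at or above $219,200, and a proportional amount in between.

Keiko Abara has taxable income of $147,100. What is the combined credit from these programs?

Veteran's Credit: $147,100 is $9,600 into a $48,000 phase-out range, leaving 38,400/48,000 of the credit: $4,700 × 38,400/48,000 = $3,760.
Adoption Credit: $147,100 is at or below the $169,300 threshold, so the full $2,925 applies.
Disability Support Credit: $147,100 is below the $180,300 cutoff, so the full $2,450 applies.
First-Time Homebuyer Credit: $147,100 is at or below the $174,200 threshold, so the full $8,940 applies.
Total: $3,760 + $2,925 + $2,450 + $8,940 = $18,075.

$18,075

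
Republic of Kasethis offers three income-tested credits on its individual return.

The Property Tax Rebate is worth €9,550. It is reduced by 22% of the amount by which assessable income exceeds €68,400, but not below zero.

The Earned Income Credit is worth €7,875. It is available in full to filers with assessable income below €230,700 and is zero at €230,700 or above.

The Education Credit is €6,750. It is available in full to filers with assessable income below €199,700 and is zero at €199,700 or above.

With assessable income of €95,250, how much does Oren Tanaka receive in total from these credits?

€18,268

Property Tax Rebate: 22% of the €26,850 excess over €68,400 is €5,907; credit = €9,550 − €5,907 = €3,643.
Earned Income Credit: €95,250 is below the €230,700 cutoff, so the full €7,875 applies.
Education Credit: €95,250 is below the €199,700 cutoff, so the full €6,750 applies.
Total: €3,643 + €7,875 + €6,750 = €18,268.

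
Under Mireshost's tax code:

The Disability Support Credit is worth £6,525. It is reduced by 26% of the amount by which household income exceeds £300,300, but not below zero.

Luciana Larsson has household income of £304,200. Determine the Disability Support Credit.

£5,511

Disability Support Credit: 26% of the £3,900 excess over £300,300 is £1,014; credit = £6,525 − £1,014 = £5,511.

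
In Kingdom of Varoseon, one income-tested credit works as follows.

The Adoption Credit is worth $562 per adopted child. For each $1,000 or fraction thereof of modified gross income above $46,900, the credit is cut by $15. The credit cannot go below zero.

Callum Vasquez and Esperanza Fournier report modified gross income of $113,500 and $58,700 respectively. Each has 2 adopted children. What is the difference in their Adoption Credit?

$825

Callum ($113,500): Adoption Credit: base = 2 × $562 = $1,124. income exceeds $46,900 by $66,600, which is 67 full-or-partial $1,000 increments; reduction = 67 × $15 = $1,005, leaving $119.
Esperanza ($58,700): Adoption Credit: base = 2 × $562 = $1,124. income exceeds $46,900 by $11,800, which is 12 full-or-partial $1,000 increments; reduction = 12 × $15 = $180, leaving $944.
Difference: |$119 − $944| = $825.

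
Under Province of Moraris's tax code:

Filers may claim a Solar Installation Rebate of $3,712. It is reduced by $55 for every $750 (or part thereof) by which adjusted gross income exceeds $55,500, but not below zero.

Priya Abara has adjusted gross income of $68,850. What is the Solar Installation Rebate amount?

$2,722

Solar Installation Rebate: income exceeds $55,500 by $13,350, which is 18 full-or-partial $750 increments; reduction = 18 × $55 = $990, leaving $2,722.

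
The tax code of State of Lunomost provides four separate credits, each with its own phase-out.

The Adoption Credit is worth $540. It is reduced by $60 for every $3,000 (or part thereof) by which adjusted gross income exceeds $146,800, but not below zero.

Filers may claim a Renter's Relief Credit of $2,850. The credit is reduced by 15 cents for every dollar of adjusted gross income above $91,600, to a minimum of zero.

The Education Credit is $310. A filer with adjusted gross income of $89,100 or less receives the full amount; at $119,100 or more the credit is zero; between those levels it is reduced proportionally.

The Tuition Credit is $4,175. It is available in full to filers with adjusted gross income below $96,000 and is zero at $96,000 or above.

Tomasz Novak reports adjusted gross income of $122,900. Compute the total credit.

Adoption Credit: $122,900 is at or below the $146,800 threshold, so the full $540 applies.
Renter's Relief Credit: 15% of the $31,300 excess over $91,600 is $4,695 ≥ base, so the credit is $0.
Education Credit: $122,900 is at or above $119,100, so the credit is $0.
Tuition Credit: $122,900 meets or exceeds the $96,000 cutoff, so the credit is $0.
Total: $540 + $0 + $0 + $0 = $540.

$540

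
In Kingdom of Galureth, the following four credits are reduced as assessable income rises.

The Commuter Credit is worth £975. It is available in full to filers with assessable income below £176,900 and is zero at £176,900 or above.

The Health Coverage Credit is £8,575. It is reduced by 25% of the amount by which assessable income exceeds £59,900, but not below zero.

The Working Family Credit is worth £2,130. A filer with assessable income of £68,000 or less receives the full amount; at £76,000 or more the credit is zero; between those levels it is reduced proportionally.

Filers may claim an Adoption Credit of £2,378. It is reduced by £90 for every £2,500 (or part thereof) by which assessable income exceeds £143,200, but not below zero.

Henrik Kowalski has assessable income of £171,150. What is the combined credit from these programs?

Commuter Credit: £171,150 is below the £176,900 cutoff, so the full £975 applies.
Health Coverage Credit: 25% of the £111,250 excess over £59,900 is £27,812.50 ≥ base, so the credit is £0.
Working Family Credit: £171,150 is at or above £76,000, so the credit is £0.
Adoption Credit: income exceeds £143,200 by £27,950, which is 12 full-or-partial £2,500 increments; reduction = 12 × £90 = £1,080, leaving £1,298.
Total: £975 + £0 + £0 + £1,298 = £2,273.

£2,273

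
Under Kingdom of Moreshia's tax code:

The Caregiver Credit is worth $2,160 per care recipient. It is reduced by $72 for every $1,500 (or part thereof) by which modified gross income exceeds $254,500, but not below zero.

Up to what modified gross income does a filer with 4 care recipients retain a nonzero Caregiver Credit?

Full credit = 4 × $2,160 = $8,640.
After 119 increments the reduction is 119 × $72 = $8,568, leaving $72; one more increment wipes it out. Increment 119 ends at excess 119 × $1,500 = $178,500, so the highest qualifying income is $254,500 + $178,500 = $433,000.

$433,000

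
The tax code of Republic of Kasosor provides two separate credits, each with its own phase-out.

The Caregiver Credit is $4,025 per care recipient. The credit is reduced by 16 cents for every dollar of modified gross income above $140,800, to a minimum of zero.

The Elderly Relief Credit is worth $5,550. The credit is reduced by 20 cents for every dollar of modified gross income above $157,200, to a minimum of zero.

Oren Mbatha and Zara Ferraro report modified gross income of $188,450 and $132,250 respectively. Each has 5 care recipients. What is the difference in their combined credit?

$13,174

Oren ($188,450): Caregiver Credit: base = 5 × $4,025 = $20,125. 16% of the $47,650 excess over $140,800 is $7,624; credit = $20,125 − $7,624 = $12,501. Elderly Relief Credit: 20% of the $31,250 excess over $157,200 is $6,250 ≥ base, so the credit is $0. total $12,501 + $0 = $12,501
Zara ($132,250): Caregiver Credit: base = 5 × $4,025 = $20,125. $132,250 is at or below the $140,800 threshold, so the full $20,125 applies. Elderly Relief Credit: $132,250 is at or below the $157,200 threshold, so the full $5,550 applies. total $20,125 + $5,550 = $25,675
Difference: |$12,501 − $25,675| = $13,174.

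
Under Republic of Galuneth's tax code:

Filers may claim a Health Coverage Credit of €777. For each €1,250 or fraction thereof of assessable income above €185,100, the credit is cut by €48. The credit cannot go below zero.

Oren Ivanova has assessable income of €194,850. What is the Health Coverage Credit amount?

Health Coverage Credit: income exceeds €185,100 by €9,750, which is 8 full-or-partial €1,250 increments; reduction = 8 × €48 = €384, leaving €393.

€393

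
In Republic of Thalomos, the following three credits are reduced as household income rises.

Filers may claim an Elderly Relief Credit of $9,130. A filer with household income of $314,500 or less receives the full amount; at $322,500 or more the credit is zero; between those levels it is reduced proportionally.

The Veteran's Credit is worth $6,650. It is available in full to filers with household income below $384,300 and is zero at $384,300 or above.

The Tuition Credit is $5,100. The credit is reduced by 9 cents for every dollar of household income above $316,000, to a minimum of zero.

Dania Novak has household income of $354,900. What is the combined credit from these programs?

Elderly Relief Credit: $354,900 is at or above $322,500, so the credit is $0.
Veteran's Credit: $354,900 is below the $384,300 cutoff, so the full $6,650 applies.
Tuition Credit: 9% of the $38,900 excess over $316,000 is $3,501; credit = $5,100 − $3,501 = $1,599.
Total: $0 + $6,650 + $1,599 = $8,249.

$8,249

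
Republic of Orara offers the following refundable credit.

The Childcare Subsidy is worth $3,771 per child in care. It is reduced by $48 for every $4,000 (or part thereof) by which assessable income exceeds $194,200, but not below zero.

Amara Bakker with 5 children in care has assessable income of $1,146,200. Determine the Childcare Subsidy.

$7,431

Childcare Subsidy: base = 5 × $3,771 = $18,855. income exceeds $194,200 by $952,000, which is 238 full-or-partial $4,000 increments; reduction = 238 × $48 = $11,424, leaving $7,431.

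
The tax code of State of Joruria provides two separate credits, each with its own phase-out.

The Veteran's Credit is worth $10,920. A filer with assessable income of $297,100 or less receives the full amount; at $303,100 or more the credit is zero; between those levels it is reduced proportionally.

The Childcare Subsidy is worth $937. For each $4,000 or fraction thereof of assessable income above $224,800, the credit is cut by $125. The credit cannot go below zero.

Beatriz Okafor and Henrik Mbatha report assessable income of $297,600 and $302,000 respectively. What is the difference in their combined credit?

Beatriz ($297,600): Veteran's Credit: $297,600 is $500 into a $6,000 phase-out range, leaving 5,500/6,000 of the credit: $10,920 × 5,500/6,000 = $10,010. Childcare Subsidy: income exceeds $224,800 by $72,800 → 19 increments × $125 = $2,375 ≥ base, so the credit is $0. total $10,010 + $0 = $10,010
Henrik ($302,000): Veteran's Credit: $302,000 is $4,900 into a $6,000 phase-out range, leaving 1,100/6,000 of the credit: $10,920 × 1,100/6,000 = $2,002. Childcare Subsidy: income exceeds $224,800 by $77,200 → 20 increments × $125 = $2,500 ≥ base, so the credit is $0. total $2,002 + $0 = $2,002
Difference: |$10,010 − $2,002| = $8,008.

$8,008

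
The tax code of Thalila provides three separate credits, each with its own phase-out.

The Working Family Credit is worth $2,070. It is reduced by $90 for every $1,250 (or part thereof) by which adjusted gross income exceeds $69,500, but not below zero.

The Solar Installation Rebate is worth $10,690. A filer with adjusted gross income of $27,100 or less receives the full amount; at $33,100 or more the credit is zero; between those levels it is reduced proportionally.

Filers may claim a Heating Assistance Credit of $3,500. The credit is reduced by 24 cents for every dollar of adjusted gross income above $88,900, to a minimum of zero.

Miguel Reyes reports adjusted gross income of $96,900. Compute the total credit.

Working Family Credit: income exceeds $69,500 by $27,400, which is 22 full-or-partial $1,250 increments; reduction = 22 × $90 = $1,980, leaving $90.
Solar Installation Rebate: $96,900 is at or above $33,100, so the credit is $0.
Heating Assistance Credit: 24% of the $8,000 excess over $88,900 is $1,920; credit = $3,500 − $1,920 = $1,580.
Total: $90 + $0 + $1,580 = $1,670.

$1,670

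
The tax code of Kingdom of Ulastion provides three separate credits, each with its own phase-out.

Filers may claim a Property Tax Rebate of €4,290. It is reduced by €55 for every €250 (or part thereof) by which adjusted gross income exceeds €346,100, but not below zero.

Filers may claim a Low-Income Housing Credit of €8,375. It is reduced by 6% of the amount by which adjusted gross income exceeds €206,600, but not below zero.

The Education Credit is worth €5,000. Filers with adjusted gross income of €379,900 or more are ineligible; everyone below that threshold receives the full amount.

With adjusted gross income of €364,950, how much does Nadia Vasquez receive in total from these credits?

€5,110

Property Tax Rebate: income exceeds €346,100 by €18,850, which is 76 full-or-partial €250 increments; reduction = 76 × €55 = €4,180, leaving €110.
Low-Income Housing Credit: 6% of the €158,350 excess over €206,600 is €9,501 ≥ base, so the credit is €0.
Education Credit: €364,950 is below the €379,900 cutoff, so the full €5,000 applies.
Total: €110 + €0 + €5,000 = €5,110.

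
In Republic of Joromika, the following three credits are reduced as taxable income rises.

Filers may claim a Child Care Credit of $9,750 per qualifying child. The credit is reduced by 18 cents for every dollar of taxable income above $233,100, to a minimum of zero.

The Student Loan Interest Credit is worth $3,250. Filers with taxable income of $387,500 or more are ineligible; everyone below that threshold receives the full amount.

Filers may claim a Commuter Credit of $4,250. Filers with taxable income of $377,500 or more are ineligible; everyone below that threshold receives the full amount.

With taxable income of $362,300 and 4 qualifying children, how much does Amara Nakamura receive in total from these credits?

Child Care Credit: base = 4 × $9,750 = $39,000. 18% of the $129,200 excess over $233,100 is $23,256; credit = $39,000 − $23,256 = $15,744.
Student Loan Interest Credit: $362,300 is below the $387,500 cutoff, so the full $3,250 applies.
Commuter Credit: $362,300 is below the $377,500 cutoff, so the full $4,250 applies.
Total: $15,744 + $3,250 + $4,250 = $23,244.

$23,244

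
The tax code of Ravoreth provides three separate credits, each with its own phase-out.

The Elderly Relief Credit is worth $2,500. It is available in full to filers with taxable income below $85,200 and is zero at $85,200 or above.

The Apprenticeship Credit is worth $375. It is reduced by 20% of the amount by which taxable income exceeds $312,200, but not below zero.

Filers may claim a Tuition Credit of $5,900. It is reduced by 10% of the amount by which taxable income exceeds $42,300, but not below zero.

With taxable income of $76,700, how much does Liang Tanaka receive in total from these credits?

$5,335

Elderly Relief Credit: $76,700 is below the $85,200 cutoff, so the full $2,500 applies.
Apprenticeship Credit: $76,700 is at or below the $312,200 threshold, so the full $375 applies.
Tuition Credit: 10% of the $34,400 excess over $42,300 is $3,440; credit = $5,900 − $3,440 = $2,460.
Total: $2,500 + $375 + $2,460 = $5,335.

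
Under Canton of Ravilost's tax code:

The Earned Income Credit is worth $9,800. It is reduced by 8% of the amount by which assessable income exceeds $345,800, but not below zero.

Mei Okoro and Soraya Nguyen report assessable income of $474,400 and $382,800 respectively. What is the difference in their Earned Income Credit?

Mei ($474,400): Earned Income Credit: 8% of the $128,600 excess over $345,800 is $10,288 ≥ base, so the credit is $0.
Soraya ($382,800): Earned Income Credit: 8% of the $37,000 excess over $345,800 is $2,960; credit = $9,800 − $2,960 = $6,840.
Difference: |$0 − $6,840| = $6,840.

$6,840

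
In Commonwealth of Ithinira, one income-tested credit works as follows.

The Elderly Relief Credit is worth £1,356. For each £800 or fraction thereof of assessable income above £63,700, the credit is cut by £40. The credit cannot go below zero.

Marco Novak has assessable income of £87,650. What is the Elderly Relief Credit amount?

Elderly Relief Credit: income exceeds £63,700 by £23,950, which is 30 full-or-partial £800 increments; reduction = 30 × £40 = £1,200, leaving £156.

£156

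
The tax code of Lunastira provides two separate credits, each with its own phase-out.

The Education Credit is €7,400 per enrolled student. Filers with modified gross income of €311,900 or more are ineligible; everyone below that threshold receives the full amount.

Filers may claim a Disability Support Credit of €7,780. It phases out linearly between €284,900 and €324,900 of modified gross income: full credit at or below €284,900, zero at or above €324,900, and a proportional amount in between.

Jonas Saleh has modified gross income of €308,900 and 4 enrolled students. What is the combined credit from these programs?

€32,712

Education Credit: base = 4 × €7,400 = €29,600. €308,900 is below the €311,900 cutoff, so the full €29,600 applies.
Disability Support Credit: €308,900 is €24,000 into a €40,000 phase-out range, leaving 16,000/40,000 of the credit: €7,780 × 16,000/40,000 = €3,112.
Total: €29,600 + €3,112 = €32,712.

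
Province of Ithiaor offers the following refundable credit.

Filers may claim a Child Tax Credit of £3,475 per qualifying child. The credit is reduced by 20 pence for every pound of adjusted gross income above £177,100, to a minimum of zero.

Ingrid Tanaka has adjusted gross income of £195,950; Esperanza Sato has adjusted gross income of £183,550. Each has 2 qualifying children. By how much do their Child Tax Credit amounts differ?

£2,480

Ingrid (£195,950): Child Tax Credit: base = 2 × £3,475 = £6,950. 20% of the £18,850 excess over £177,100 is £3,770; credit = £6,950 − £3,770 = £3,180.
Esperanza (£183,550): Child Tax Credit: base = 2 × £3,475 = £6,950. 20% of the £6,450 excess over £177,100 is £1,290; credit = £6,950 − £1,290 = £5,660.
Difference: |£3,180 − £5,660| = £2,480.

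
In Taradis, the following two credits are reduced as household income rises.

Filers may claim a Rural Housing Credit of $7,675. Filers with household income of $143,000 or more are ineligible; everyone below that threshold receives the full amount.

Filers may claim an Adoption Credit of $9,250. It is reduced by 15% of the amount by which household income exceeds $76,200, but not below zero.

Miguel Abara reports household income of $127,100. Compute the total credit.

Rural Housing Credit: $127,100 is below the $143,000 cutoff, so the full $7,675 applies.
Adoption Credit: 15% of the $50,900 excess over $76,200 is $7,635; credit = $9,250 − $7,635 = $1,615.
Total: $7,675 + $1,615 = $9,290.

$9,290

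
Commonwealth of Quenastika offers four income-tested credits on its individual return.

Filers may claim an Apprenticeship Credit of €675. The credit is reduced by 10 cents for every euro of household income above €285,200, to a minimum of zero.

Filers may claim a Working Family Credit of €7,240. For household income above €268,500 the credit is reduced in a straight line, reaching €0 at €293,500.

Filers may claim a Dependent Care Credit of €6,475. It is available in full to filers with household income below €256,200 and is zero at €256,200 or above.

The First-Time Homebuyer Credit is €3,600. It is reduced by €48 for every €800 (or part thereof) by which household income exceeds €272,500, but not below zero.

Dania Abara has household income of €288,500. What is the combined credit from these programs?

€4,433

Apprenticeship Credit: 10% of the €3,300 excess over €285,200 is €330; credit = €675 − €330 = €345.
Working Family Credit: €288,500 is €20,000 into a €25,000 phase-out range, leaving 5,000/25,000 of the credit: €7,240 × 5,000/25,000 = €1,448.
Dependent Care Credit: €288,500 meets or exceeds the €256,200 cutoff, so the credit is €0.
First-Time Homebuyer Credit: income exceeds €272,500 by €16,000, which is 20 full-or-partial €800 increments; reduction = 20 × €48 = €960, leaving €2,640.
Total: €345 + €1,448 + €0 + €2,640 = €4,433.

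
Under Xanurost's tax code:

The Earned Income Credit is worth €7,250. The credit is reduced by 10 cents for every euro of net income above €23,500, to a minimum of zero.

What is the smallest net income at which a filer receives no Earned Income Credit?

€96,000

The credit falls by 10% of each euro above €23,500, so it reaches zero when the excess is €7,250 / 10% = €72,500: income = €23,500 + €72,500 = €96,000.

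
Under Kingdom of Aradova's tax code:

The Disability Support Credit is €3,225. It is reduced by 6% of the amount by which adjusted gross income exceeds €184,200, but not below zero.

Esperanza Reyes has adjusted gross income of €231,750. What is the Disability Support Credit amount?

€372

Disability Support Credit: 6% of the €47,550 excess over €184,200 is €2,853; credit = €3,225 − €2,853 = €372.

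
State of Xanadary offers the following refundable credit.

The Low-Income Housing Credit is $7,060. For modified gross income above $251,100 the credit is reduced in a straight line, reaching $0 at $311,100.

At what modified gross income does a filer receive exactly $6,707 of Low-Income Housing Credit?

$6,707 is 6,707/7,060 of the full $7,060, so 353/7,060 of the $60,000 range has been used: income = $251,100 + $60,000 × 353/7,060 = $254,100.

$254,100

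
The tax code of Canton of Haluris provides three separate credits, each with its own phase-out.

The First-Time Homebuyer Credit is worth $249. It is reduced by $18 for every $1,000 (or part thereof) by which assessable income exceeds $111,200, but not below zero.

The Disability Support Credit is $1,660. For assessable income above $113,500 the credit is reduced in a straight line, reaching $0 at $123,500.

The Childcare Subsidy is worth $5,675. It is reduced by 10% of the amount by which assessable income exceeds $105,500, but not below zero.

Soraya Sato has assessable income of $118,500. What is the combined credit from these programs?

$5,310

First-Time Homebuyer Credit: income exceeds $111,200 by $7,300, which is 8 full-or-partial $1,000 increments; reduction = 8 × $18 = $144, leaving $105.
Disability Support Credit: $118,500 is $5,000 into a $10,000 phase-out range, leaving 5,000/10,000 of the credit: $1,660 × 5,000/10,000 = $830.
Childcare Subsidy: 10% of the $13,000 excess over $105,500 is $1,300; credit = $5,675 − $1,300 = $4,375.
Total: $105 + $830 + $4,375 = $5,310.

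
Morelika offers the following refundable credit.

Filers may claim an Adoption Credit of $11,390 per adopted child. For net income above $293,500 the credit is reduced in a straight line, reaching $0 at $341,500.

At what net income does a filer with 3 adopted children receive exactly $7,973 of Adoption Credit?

$330,300

Full credit = 3 × $11,390 = $34,170.
$7,973 is 7,973/34,170 of the full $34,170, so 26,197/34,170 of the $48,000 range has been used: income = $293,500 + $48,000 × 26,197/34,170 = $330,300.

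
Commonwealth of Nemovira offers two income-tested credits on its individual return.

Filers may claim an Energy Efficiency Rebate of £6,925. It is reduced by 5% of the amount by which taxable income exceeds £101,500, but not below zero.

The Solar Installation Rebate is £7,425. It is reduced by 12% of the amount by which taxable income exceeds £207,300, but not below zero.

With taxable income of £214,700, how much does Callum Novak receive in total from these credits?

£7,802

Energy Efficiency Rebate: 5% of the £113,200 excess over £101,500 is £5,660; credit = £6,925 − £5,660 = £1,265.
Solar Installation Rebate: 12% of the £7,400 excess over £207,300 is £888; credit = £7,425 − £888 = £6,537.
Total: £1,265 + £6,537 = £7,802.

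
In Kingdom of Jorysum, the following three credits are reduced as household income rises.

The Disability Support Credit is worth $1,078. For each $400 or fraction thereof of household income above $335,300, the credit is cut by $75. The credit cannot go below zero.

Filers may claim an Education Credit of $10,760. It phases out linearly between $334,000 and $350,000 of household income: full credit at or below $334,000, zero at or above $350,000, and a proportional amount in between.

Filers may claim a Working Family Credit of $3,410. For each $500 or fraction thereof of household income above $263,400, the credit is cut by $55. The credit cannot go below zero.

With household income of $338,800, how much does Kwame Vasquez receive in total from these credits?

Disability Support Credit: income exceeds $335,300 by $3,500, which is 9 full-or-partial $400 increments; reduction = 9 × $75 = $675, leaving $403.
Education Credit: $338,800 is $4,800 into a $16,000 phase-out range, leaving 11,200/16,000 of the credit: $10,760 × 11,200/16,000 = $7,532.
Working Family Credit: income exceeds $263,400 by $75,400 → 151 increments × $55 = $8,305 ≥ base, so the credit is $0.
Total: $403 + $7,532 + $0 = $7,935.

$7,935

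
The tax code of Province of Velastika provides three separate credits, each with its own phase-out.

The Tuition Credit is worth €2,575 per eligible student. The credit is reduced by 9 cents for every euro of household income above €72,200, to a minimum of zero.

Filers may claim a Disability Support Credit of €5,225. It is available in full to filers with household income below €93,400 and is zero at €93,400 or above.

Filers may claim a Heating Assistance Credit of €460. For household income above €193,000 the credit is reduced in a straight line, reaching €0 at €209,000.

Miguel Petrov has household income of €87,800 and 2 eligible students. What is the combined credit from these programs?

Tuition Credit: base = 2 × €2,575 = €5,150. 9% of the €15,600 excess over €72,200 is €1,404; credit = €5,150 − €1,404 = €3,746.
Disability Support Credit: €87,800 is below the €93,400 cutoff, so the full €5,225 applies.
Heating Assistance Credit: €87,800 is at or below the €193,000 threshold, so the full €460 applies.
Total: €3,746 + €5,225 + €460 = €9,431.

€9,431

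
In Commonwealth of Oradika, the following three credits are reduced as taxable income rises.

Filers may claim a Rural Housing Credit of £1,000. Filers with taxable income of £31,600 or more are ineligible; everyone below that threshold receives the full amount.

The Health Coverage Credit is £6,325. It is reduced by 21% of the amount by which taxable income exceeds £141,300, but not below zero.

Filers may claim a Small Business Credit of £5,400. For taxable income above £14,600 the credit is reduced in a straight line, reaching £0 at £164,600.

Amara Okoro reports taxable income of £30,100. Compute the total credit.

Rural Housing Credit: £30,100 is below the £31,600 cutoff, so the full £1,000 applies.
Health Coverage Credit: £30,100 is at or below the £141,300 threshold, so the full £6,325 applies.
Small Business Credit: £30,100 is £15,500 into a £150,000 phase-out range, leaving 134,500/150,000 of the credit: £5,400 × 134,500/150,000 = £4,842.
Total: £1,000 + £6,325 + £4,842 = £12,167.

£12,167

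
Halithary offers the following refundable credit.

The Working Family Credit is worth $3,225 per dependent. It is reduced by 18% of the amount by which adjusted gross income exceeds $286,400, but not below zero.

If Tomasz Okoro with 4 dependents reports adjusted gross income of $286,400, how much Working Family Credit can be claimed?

Working Family Credit: base = 4 × $3,225 = $12,900. $286,400 is at or below the $286,400 threshold, so the full $12,900 applies.

$12,900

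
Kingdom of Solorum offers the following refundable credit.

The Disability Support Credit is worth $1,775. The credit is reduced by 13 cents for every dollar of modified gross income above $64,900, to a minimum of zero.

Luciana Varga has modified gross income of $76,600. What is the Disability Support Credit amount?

$254

Disability Support Credit: 13% of the $11,700 excess over $64,900 is $1,521; credit = $1,775 − $1,521 = $254.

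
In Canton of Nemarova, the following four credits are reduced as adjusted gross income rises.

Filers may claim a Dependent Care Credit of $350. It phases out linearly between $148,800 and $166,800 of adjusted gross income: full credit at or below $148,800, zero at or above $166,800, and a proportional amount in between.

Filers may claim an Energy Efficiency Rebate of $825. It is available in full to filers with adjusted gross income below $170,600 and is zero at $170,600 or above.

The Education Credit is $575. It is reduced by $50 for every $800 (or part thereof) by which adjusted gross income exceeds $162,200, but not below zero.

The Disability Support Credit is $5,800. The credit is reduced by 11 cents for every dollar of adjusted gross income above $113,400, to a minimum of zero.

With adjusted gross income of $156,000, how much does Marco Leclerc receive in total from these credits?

$2,724

Dependent Care Credit: $156,000 is $7,200 into a $18,000 phase-out range, leaving 10,800/18,000 of the credit: $350 × 10,800/18,000 = $210.
Energy Efficiency Rebate: $156,000 is below the $170,600 cutoff, so the full $825 applies.
Education Credit: $156,000 is at or below the $162,200 threshold, so the full $575 applies.
Disability Support Credit: 11% of the $42,600 excess over $113,400 is $4,686; credit = $5,800 − $4,686 = $1,114.
Total: $210 + $825 + $575 + $1,114 = $2,724.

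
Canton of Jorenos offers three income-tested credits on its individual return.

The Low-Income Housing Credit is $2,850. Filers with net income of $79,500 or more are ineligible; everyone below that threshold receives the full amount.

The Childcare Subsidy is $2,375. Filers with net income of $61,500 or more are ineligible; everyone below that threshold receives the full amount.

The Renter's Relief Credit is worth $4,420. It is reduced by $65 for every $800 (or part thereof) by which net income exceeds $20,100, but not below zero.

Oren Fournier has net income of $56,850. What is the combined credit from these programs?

Low-Income Housing Credit: $56,850 is below the $79,500 cutoff, so the full $2,850 applies.
Childcare Subsidy: $56,850 is below the $61,500 cutoff, so the full $2,375 applies.
Renter's Relief Credit: income exceeds $20,100 by $36,750, which is 46 full-or-partial $800 increments; reduction = 46 × $65 = $2,990, leaving $1,430.
Total: $2,850 + $2,375 + $1,430 = $6,655.

$6,655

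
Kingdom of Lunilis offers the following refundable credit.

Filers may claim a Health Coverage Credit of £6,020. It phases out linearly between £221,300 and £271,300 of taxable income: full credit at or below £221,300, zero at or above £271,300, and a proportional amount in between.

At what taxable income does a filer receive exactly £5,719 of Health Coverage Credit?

£5,719 is 5,719/6,020 of the full £6,020, so 301/6,020 of the £50,000 range has been used: income = £221,300 + £50,000 × 301/6,020 = £223,800.

£223,800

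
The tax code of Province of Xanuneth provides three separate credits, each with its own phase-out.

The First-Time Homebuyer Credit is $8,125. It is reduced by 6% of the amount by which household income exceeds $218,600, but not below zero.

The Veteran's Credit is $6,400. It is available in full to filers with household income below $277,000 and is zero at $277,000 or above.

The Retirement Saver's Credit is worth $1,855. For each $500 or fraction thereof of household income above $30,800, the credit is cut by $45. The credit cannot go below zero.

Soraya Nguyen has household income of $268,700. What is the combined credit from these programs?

First-Time Homebuyer Credit: 6% of the $50,100 excess over $218,600 is $3,006; credit = $8,125 − $3,006 = $5,119.
Veteran's Credit: $268,700 is below the $277,000 cutoff, so the full $6,400 applies.
Retirement Saver's Credit: income exceeds $30,800 by $237,900 → 476 increments × $45 = $21,420 ≥ base, so the credit is $0.
Total: $5,119 + $6,400 + $0 = $11,519.

$11,519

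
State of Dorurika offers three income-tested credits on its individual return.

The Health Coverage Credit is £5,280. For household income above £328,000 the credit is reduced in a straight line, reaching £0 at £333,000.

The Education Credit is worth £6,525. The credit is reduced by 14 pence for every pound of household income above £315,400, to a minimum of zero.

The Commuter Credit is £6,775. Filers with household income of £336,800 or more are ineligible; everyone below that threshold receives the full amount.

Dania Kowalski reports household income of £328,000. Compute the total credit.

£16,816

Health Coverage Credit: £328,000 is at or below the £328,000 threshold, so the full £5,280 applies.
Education Credit: 14% of the £12,600 excess over £315,400 is £1,764; credit = £6,525 − £1,764 = £4,761.
Commuter Credit: £328,000 is below the £336,800 cutoff, so the full £6,775 applies.
Total: £5,280 + £4,761 + £6,775 = £16,816.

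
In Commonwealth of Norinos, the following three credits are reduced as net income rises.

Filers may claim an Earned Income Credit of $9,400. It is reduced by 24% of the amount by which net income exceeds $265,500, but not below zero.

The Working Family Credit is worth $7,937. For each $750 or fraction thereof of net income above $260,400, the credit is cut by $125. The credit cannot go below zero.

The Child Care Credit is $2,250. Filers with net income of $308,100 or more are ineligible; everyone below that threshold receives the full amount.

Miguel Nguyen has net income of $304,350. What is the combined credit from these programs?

$2,888

Earned Income Credit: 24% of the $38,850 excess over $265,500 is $9,324; credit = $9,400 − $9,324 = $76.
Working Family Credit: income exceeds $260,400 by $43,950, which is 59 full-or-partial $750 increments; reduction = 59 × $125 = $7,375, leaving $562.
Child Care Credit: $304,350 is below the $308,100 cutoff, so the full $2,250 applies.
Total: $76 + $562 + $2,250 = $2,888.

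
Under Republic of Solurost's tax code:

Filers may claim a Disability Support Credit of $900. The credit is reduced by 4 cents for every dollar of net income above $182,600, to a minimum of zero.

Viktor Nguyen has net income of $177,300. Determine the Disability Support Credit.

Disability Support Credit: $177,300 is at or below the $182,600 threshold, so the full $900 applies.

$900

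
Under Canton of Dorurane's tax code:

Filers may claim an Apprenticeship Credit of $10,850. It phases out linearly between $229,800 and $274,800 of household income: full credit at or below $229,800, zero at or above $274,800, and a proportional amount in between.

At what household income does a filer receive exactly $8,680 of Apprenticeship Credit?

$8,680 is 8,680/10,850 of the full $10,850, so 2,170/10,850 of the $45,000 range has been used: income = $229,800 + $45,000 × 2,170/10,850 = $238,800.

$238,800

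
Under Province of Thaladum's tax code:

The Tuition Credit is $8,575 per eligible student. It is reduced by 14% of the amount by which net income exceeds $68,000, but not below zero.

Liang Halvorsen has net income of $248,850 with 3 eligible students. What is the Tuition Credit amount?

$406

Tuition Credit: base = 3 × $8,575 = $25,725. 14% of the $180,850 excess over $68,000 is $25,319; credit = $25,725 − $25,319 = $406.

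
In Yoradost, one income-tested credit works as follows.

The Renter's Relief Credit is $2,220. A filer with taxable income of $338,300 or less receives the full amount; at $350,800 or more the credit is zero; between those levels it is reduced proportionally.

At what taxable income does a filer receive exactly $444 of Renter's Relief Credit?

$348,300

$444 is 444/2,220 of the full $2,220, so 1,776/2,220 of the $12,500 range has been used: income = $338,300 + $12,500 × 1,776/2,220 = $348,300.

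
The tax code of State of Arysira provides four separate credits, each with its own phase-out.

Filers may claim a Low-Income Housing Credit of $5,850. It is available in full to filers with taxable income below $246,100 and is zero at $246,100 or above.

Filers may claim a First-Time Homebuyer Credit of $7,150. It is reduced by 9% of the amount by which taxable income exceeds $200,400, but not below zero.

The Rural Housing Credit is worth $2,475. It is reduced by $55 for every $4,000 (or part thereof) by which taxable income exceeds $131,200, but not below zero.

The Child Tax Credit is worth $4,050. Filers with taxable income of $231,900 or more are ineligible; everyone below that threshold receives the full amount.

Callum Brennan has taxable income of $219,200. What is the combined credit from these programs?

Low-Income Housing Credit: $219,200 is below the $246,100 cutoff, so the full $5,850 applies.
First-Time Homebuyer Credit: 9% of the $18,800 excess over $200,400 is $1,692; credit = $7,150 − $1,692 = $5,458.
Rural Housing Credit: income exceeds $131,200 by $88,000, which is 22 full-or-partial $4,000 increments; reduction = 22 × $55 = $1,210, leaving $1,265.
Child Tax Credit: $219,200 is below the $231,900 cutoff, so the full $4,050 applies.
Total: $5,850 + $5,458 + $1,265 + $4,050 = $16,623.

$16,623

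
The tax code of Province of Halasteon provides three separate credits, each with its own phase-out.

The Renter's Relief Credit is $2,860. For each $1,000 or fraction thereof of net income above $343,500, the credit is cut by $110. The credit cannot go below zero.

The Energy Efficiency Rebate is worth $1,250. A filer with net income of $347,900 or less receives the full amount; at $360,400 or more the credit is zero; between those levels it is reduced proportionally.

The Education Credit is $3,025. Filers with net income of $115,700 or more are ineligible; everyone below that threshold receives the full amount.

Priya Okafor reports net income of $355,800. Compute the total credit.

Renter's Relief Credit: income exceeds $343,500 by $12,300, which is 13 full-or-partial $1,000 increments; reduction = 13 × $110 = $1,430, leaving $1,430.
Energy Efficiency Rebate: $355,800 is $7,900 into a $12,500 phase-out range, leaving 4,600/12,500 of the credit: $1,250 × 4,600/12,500 = $460.
Education Credit: $355,800 meets or exceeds the $115,700 cutoff, so the credit is $0.
Total: $1,430 + $460 + $0 = $1,890.

$1,890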